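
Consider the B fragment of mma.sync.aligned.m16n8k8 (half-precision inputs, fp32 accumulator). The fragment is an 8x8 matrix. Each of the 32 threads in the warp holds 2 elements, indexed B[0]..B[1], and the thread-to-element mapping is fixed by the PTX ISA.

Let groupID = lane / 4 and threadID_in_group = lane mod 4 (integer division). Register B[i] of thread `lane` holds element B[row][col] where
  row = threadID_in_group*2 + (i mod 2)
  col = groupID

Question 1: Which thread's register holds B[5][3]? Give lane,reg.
c=3→G=3  r=5→T=2,p=1
L=3*4+2=14  i=1=1

14,1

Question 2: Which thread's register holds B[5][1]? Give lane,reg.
c: 1->gid=1  r: 5->tid=2,i&1=1
L=1*4+2=6  i=1=1

6,1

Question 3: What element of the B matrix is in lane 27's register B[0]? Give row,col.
27: gid=6,tid=3
[0] (3*2+0,6) = (6,6)

6,6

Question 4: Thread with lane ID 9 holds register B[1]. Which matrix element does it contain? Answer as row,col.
3,2

9: grp=2,tig=1
[1] (1*2+1,2) = (3,2)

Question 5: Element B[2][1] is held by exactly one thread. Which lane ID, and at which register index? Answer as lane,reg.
5,0

c=1→G=1  r=2→T=1,p=0
L=1*4+1=5  i=0=0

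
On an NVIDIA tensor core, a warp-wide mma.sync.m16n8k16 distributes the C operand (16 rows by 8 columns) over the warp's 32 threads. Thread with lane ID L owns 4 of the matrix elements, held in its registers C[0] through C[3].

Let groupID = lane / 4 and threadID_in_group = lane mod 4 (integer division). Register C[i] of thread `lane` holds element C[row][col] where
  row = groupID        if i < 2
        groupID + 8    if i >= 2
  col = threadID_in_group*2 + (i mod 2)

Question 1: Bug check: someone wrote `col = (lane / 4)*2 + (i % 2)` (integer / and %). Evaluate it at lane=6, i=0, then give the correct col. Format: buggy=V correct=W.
`(lane / 4)*2 + (i % 2)`[6,0]⇒2
lane 6: gr=1 (6/4), th=2 (6%4)
i=0: r=1+0=1, c=2*2+0=4
col: 2 vs 4

buggy=2 correct=4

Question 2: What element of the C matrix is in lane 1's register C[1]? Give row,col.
L=1→G=1>>2=0, T=1&3=1
[1]→row 0+0=0  col 1·2+1=3

0,3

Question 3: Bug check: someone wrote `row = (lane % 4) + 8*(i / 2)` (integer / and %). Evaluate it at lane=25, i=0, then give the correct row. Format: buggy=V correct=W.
buggy=1 correct=6

`(lane % 4) + 8*(i / 2)`[25,0]⇒1
lane 25⇒25/4=6, 25 mod 4=1
i=0  r:6+0⇒6  c:2·1+0⇒2
row: 1 vs 6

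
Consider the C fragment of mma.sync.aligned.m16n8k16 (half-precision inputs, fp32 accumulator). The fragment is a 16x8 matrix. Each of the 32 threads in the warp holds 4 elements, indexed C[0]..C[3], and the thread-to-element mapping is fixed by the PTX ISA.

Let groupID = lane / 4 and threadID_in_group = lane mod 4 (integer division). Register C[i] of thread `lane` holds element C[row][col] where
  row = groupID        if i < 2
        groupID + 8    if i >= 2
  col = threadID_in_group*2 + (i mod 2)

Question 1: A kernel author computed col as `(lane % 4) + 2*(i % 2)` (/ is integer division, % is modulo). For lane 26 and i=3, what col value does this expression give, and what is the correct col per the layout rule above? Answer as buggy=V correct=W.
`(lane % 4) + 2*(i % 2)`[26,3]->4
lane 26->26/4=6, 26 mod 4=2
i=3  r:6+8->14  c:2·2+1->5
col: 4 vs 5

buggy=4 correct=5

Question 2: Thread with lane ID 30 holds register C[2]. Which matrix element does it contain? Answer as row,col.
15,4

30: gr=7,th=2
[2] (7+8,2*2+0) = (15,4)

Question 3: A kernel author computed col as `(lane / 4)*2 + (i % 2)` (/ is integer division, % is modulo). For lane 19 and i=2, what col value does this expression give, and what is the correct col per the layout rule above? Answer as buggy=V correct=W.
buggy=8 correct=6

`(lane / 4)*2 + (i % 2)`[19,2]=>8
L=19=>grp=19>>2=4, tig=19&3=3
[2]=>row 4+8=12  col 3·2+0=6
col: 8 vs 6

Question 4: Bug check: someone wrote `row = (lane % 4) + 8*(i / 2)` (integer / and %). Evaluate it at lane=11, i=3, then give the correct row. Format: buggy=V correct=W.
buggy=11 correct=10

`(lane % 4) + 8*(i / 2)`[11,3]⇒11
L=11⇒gr=11>>2=2, th=11&3=3
[3]⇒row 2+8=10  col 3·2+1=7
row: 11 vs 10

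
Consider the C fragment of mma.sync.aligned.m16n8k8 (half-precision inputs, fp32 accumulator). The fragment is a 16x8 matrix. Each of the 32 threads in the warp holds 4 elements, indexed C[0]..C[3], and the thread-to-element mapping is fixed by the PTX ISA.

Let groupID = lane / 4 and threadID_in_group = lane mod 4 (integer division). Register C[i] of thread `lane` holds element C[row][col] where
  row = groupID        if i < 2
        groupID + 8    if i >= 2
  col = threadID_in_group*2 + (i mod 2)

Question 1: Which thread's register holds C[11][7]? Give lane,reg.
r:11=>grp=3,rB=1  c:7=>tig=3,lo=1
L=3*4+3=15  i=1*2+1=3

15,3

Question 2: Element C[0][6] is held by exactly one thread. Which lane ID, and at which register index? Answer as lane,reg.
r=0⇒gr=0,Rb=0  c=6⇒th=3,odd=0
L=0*4+3=3  i=0*2+0=0

3,0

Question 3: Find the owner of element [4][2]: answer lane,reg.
r=4->g=4,rb=0  c=2->t=1,b0=0
L=4*4+1=17  i=0*2+0=0

17,0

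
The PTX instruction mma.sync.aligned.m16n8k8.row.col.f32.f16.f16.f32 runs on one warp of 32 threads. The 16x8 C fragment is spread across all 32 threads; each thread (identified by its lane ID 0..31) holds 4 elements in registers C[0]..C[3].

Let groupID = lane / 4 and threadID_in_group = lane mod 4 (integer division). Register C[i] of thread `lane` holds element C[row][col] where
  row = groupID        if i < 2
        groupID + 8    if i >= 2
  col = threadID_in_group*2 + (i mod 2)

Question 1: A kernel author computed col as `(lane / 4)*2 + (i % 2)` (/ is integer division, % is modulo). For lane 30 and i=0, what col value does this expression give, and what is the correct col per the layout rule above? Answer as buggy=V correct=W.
`(lane / 4)*2 + (i % 2)`[30,0]⇒14
30: gr=7,th=2
[0] (7+0,2*2+0) = (7,4)
col: 14 vs 4

buggy=14 correct=4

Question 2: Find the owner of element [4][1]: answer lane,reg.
16,1

r=4⇒gr=4,Rb=0  c=1⇒th=0,odd=1
L=4*4+0=16  i=0*2+1=1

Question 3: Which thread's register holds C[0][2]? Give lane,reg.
1,0

r=0⇒gr=0,Rb=0  c=2⇒th=1,odd=0
L=0*4+1=1  i=0*2+0=0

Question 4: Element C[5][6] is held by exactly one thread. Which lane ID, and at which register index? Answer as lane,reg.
23,0

r=5->g=5,rb=0  c=6->t=3,b0=0
L=5*4+3=23  i=0*2+0=0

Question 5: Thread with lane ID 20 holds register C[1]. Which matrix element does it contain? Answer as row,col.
5,1

lane 20: grp=5 (20/4), tig=0 (20%4)
i=1: r=5+0=5, c=0*2+1=1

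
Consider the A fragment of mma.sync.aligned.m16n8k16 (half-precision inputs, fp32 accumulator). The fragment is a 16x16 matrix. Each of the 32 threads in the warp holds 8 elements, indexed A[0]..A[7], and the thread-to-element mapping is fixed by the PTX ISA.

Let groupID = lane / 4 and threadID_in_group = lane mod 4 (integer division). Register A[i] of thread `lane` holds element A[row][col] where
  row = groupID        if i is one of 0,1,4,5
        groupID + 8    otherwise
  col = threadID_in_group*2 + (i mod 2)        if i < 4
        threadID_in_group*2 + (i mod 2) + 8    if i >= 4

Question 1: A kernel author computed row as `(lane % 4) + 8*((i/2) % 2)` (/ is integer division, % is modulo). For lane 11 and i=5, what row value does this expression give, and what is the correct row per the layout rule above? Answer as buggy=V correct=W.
`(lane % 4) + 8*((i/2) % 2)`[11,5]->3
L=11->gid=11>>2=2, tid=11&3=3
[5]->row 2+0=2  col 3·2+1+8=15
row: 3 vs 2

buggy=3 correct=2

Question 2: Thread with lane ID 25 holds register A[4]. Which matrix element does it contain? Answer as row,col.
25: g=6,t=1
[4] (6+0,1*2+0+8) = (6,10)

6,10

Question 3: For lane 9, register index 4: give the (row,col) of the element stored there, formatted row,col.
lane 9=>9/4=2, 9 mod 4=1
i=4  r:2+0=>2  c:2·1+0+8=>10

2,10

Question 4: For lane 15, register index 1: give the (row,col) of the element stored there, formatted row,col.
lane 15: G=3 (15/4), T=3 (15%4)
i=1: r=3+0=3, c=3*2+1+0=7

3,7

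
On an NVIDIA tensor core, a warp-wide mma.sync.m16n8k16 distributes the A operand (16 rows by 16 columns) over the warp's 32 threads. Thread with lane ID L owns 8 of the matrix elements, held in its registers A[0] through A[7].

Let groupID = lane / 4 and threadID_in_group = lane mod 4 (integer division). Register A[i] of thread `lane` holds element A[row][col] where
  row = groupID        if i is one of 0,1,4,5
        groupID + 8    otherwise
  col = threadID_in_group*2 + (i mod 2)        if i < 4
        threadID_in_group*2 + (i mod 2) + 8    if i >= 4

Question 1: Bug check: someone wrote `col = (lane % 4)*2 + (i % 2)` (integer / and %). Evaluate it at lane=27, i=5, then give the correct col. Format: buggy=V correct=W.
buggy=7 correct=15

`(lane % 4)*2 + (i % 2)`[27,5]⇒7
lane 27⇒27/4=6, 27 mod 4=3
i=5  r:6+0⇒6  c:2·3+1+8⇒15
col: 7 vs 15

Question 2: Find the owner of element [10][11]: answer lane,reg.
9,7

r:10=>grp=2,rB=1  c:11=>cB=1,tig=1,lo=1
L=2*4+1=9  i=1*4+1*2+1=7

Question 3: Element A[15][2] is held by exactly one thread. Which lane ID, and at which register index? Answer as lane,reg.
29,2

r:15=>grp=7,rB=1  c:2=>cB=0,tig=1,lo=0
L=7*4+1=29  i=0*4+1*2+0=2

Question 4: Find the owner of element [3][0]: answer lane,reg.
12,0

r=3->g=3,rb=0  c=0->cb=0,t=0,b0=0
L=3*4+0=12  i=0*4+0*2+0=0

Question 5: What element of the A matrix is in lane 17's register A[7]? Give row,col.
12,11

lane 17⇒17/4=4, 17 mod 4=1
i=7  r:4+8⇒12  c:2·1+1+8⇒11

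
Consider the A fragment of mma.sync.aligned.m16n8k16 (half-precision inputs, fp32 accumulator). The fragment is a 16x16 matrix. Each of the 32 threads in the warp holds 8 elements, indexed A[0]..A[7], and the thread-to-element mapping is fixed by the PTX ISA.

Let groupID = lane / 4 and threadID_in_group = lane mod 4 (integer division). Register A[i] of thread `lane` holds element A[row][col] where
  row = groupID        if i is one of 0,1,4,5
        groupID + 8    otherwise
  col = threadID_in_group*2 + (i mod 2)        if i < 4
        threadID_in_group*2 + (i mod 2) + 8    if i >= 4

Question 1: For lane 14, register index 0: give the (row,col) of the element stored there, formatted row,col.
L=14->g=14>>2=3, t=14&3=2
[0]->row 3+0=3  col 2·2+0+0=4

3,4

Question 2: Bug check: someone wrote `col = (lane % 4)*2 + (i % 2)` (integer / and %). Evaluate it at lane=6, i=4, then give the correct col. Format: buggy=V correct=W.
buggy=4 correct=12

`(lane % 4)*2 + (i % 2)`[6,4]=>4
lane 6=>6/4=1, 6 mod 4=2
i=4  r:1+0=>1  c:2·2+0+8=>12
col: 4 vs 12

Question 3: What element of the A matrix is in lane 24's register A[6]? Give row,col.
24: G=6,T=0
[6] (6+8,0*2+0+8) = (14,8)

14,8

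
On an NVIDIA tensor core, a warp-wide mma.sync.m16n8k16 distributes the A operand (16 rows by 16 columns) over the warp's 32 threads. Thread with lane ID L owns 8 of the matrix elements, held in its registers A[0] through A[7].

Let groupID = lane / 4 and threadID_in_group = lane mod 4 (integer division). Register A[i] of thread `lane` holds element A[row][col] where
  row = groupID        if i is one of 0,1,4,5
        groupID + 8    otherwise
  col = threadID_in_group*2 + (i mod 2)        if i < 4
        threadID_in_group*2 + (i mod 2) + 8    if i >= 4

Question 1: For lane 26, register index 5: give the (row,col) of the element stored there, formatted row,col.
6,13

L=26=>grp=26>>2=6, tig=26&3=2
[5]=>row 6+0=6  col 2·2+1+8=13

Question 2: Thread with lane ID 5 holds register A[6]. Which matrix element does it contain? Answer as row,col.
9,10

5: g=1,t=1
[6] (1+8,1*2+0+8) = (9,10)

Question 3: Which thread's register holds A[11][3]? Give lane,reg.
r: 11->gid=3,r8=1  c: 3->c8=0,tid=1,i&1=1
L=3*4+1=13  i=0*4+1*2+1=3

13,3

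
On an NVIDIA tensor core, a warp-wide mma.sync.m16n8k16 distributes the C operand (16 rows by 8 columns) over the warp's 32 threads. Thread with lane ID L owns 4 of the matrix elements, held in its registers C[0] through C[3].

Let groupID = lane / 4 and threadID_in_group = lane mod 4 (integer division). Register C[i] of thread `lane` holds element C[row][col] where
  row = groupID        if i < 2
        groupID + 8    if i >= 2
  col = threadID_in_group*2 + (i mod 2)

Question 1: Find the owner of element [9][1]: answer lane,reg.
4,3

r=9⇒gr=1,Rb=1  c=1⇒th=0,odd=1
L=1*4+0=4  i=1*2+1=3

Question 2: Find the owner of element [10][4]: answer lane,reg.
r=10→G=2,rhi=1  c=4→T=2,p=0
L=2*4+2=10  i=1*2+0=2

10,2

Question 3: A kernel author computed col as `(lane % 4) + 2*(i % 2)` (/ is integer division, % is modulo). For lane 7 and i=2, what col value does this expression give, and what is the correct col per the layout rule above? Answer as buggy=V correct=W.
buggy=3 correct=6

`(lane % 4) + 2*(i % 2)`[7,2]=>3
7: grp=1,tig=3
[2] (1+8,3*2+0) = (9,6)
col: 3 vs 6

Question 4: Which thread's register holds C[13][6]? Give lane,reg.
r=13→G=5,rhi=1  c=6→T=3,p=0
L=5*4+3=23  i=1*2+0=2

23,2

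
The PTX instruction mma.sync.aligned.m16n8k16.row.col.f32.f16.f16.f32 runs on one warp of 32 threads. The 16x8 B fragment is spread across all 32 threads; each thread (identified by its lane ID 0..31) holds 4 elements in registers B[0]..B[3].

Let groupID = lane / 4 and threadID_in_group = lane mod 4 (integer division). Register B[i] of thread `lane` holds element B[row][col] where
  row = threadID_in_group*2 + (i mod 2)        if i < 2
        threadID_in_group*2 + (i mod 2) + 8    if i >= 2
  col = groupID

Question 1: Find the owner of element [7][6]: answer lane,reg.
27,1

c: 6->gid=6  r: 7->r8=0,tid=3,i&1=1
L=6*4+3=27  i=0*2+1=1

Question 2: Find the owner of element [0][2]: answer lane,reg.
c:2=>grp=2  r:0=>rB=0,tig=0,lo=0
L=2*4+0=8  i=0*2+0=0

8,0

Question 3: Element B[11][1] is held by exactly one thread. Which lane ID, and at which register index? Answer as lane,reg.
5,3

c=1->g=1  r=11->rb=1,t=1,b0=1
L=1*4+1=5  i=1*2+1=3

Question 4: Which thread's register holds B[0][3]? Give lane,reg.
12,0

c:3=>grp=3  r:0=>rB=0,tig=0,lo=0
L=3*4+0=12  i=0*2+0=0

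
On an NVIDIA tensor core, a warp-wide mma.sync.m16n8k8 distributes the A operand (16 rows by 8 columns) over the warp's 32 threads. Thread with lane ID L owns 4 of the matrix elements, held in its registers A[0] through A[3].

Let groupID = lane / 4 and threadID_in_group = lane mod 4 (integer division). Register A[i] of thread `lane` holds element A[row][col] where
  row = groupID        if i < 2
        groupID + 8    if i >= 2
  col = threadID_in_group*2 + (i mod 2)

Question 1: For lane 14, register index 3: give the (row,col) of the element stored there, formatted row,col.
11,5

lane 14⇒14/4=3, 14 mod 4=2
i=3  r:3+8⇒11  c:2·2+1⇒5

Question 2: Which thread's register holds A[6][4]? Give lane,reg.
26,0

r: 6->gid=6,r8=0  c: 4->tid=2,i&1=0
L=6*4+2=26  i=0*2+0=0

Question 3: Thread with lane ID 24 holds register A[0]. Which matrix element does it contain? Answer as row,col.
6,0

lane 24=>24/4=6, 24 mod 4=0
i=0  r:6+0=>6  c:2·0+0=>0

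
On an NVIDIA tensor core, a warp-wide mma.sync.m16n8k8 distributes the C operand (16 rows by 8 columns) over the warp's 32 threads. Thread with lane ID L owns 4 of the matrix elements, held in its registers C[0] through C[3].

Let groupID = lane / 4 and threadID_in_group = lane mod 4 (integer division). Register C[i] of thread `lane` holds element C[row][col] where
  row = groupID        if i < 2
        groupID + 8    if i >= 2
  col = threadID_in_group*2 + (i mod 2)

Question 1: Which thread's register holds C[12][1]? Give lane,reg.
r=12⇒gr=4,Rb=1  c=1⇒th=0,odd=1
L=4*4+0=16  i=1*2+1=3

16,3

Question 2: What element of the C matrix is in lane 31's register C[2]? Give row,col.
lane 31: grp=7 (31/4), tig=3 (31%4)
i=2: r=7+8=15, c=3*2+0=6

15,6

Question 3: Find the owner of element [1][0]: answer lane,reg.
r=1->g=1,rb=0  c=0->t=0,b0=0
L=1*4+0=4  i=0*2+0=0

4,0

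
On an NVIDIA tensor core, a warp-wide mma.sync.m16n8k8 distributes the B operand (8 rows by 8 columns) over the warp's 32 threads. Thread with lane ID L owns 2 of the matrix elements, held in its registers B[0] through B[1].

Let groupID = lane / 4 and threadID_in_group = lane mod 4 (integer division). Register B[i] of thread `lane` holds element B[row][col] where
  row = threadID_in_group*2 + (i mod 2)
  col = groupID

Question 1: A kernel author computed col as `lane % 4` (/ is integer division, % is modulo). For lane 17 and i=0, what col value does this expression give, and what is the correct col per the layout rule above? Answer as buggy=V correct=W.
buggy=1 correct=4

`lane % 4`[17,0]→1
17: G=4,T=1
[0] (1*2+0,4) = (2,4)
col: 1 vs 4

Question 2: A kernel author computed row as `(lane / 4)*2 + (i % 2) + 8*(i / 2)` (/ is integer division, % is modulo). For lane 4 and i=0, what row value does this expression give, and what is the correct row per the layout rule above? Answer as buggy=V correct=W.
`(lane / 4)*2 + (i % 2) + 8*(i / 2)`[4,0]→2
lane 4: G=1 (4/4), T=0 (4%4)
i=0: r=0*2+0=0, c=G=1
row: 2 vs 0

buggy=2 correct=0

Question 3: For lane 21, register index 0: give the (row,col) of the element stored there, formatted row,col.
2,5

lane 21⇒21/4=5, 21 mod 4=1
i=0  r:2·1+0⇒2  c:5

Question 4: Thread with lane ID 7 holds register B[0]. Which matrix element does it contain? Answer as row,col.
6,1

lane 7: gid=1 (7/4), tid=3 (7%4)
i=0: r=3*2+0=6, c=gid=1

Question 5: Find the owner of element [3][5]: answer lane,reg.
21,1

c=5⇒gr=5  r=3⇒th=1,odd=1
L=5*4+1=21  i=1=1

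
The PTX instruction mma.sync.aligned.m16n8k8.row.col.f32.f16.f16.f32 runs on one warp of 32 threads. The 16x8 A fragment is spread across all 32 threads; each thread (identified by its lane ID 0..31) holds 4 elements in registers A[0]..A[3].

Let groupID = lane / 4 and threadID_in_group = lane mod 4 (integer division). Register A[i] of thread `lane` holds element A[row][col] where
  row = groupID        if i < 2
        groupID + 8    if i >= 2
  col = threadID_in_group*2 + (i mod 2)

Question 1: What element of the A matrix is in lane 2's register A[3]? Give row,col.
L=2⇒gr=2>>2=0, th=2&3=2
[3]⇒row 0+8=8  col 2·2+1=5

8,5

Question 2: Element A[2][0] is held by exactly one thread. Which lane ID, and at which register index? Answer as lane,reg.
r: 2->gid=2,r8=0  c: 0->tid=0,i&1=0
L=2*4+0=8  i=0*2+0=0

8,0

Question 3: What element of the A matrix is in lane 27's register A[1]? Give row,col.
27: gr=6,th=3
[1] (6+0,3*2+1) = (6,7)

6,7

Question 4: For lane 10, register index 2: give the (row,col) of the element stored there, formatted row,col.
10,4

10: g=2,t=2
[2] (2+8,2*2+0) = (10,4)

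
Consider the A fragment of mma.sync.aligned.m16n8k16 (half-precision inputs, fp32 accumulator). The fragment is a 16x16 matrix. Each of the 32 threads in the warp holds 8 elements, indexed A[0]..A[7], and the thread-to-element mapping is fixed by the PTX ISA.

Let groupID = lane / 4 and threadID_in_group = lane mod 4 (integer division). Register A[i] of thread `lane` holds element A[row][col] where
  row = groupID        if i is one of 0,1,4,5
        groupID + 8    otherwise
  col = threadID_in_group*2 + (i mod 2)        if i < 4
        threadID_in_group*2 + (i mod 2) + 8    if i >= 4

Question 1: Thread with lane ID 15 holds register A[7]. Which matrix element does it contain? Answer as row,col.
L=15->gid=15>>2=3, tid=15&3=3
[7]->row 3+8=11  col 3·2+1+8=15

11,15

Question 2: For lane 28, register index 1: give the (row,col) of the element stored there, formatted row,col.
lane 28=>28/4=7, 28 mod 4=0
i=1  r:7+0=>7  c:2·0+1+0=>1

7,1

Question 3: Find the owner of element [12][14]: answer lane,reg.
r: 12->gid=4,r8=1  c: 14->c8=1,tid=3,i&1=0
L=4*4+3=19  i=1*4+1*2+0=6

19,6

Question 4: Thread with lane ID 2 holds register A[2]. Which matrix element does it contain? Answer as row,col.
lane 2: g=0 (2/4), t=2 (2%4)
i=2: r=0+8=8, c=2*2+0+0=4

8,4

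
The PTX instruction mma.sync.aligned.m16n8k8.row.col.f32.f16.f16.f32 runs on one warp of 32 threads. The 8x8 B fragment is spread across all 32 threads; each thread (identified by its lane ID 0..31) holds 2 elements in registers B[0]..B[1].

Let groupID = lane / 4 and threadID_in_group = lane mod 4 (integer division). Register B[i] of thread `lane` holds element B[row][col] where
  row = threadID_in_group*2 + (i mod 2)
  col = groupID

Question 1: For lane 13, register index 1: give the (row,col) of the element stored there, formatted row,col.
L=13→G=13>>2=3, T=13&3=1
[1]→row 1·2+1=3  col G=3

3,3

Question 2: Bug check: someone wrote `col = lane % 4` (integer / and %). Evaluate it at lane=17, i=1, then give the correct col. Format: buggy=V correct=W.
`lane % 4`[17,1]⇒1
lane 17: gr=4 (17/4), th=1 (17%4)
i=1: r=1*2+1=3, c=gr=4
col: 1 vs 4

buggy=1 correct=4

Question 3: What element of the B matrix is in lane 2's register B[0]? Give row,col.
lane 2->2/4=0, 2 mod 4=2
i=0  r:2·2+0->4  c:0

4,0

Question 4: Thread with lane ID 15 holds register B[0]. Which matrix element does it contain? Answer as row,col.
lane 15: gr=3 (15/4), th=3 (15%4)
i=0: r=3*2+0=6, c=gr=3

6,3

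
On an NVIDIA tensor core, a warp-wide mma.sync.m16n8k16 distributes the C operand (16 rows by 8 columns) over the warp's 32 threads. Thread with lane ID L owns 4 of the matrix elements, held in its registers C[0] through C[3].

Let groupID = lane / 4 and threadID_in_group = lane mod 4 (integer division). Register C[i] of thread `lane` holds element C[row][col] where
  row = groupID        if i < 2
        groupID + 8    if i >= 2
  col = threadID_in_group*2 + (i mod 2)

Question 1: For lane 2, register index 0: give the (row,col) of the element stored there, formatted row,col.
0,4

L=2->g=2>>2=0, t=2&3=2
[0]->row 0+0=0  col 2·2+0=4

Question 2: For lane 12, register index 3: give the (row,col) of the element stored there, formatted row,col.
L=12->g=12>>2=3, t=12&3=0
[3]->row 3+8=11  col 0·2+1=1

11,1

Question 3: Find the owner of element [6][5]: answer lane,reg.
26,1

r=6→G=6,rhi=0  c=5→T=2,p=1
L=6*4+2=26  i=0*2+1=1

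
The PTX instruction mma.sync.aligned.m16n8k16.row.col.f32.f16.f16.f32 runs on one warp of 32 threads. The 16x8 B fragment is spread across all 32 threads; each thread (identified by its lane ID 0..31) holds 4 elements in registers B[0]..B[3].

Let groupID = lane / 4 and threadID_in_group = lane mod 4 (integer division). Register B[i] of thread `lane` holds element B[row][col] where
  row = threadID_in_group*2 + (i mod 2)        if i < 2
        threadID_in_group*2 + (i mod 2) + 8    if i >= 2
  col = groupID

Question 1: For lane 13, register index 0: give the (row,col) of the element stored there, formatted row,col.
2,3

lane 13⇒13/4=3, 13 mod 4=1
i=0  r:2·1+0+0⇒2  c:3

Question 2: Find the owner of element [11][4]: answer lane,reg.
17,3

c=4→G=4  r=11→rhi=1,T=1,p=1
L=4*4+1=17  i=1*2+1=3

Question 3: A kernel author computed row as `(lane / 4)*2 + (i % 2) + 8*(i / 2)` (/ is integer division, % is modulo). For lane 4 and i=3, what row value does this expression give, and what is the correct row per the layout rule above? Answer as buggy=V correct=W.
`(lane / 4)*2 + (i % 2) + 8*(i / 2)`[4,3]=>11
4: grp=1,tig=0
[3] (0*2+1+8,1) = (9,1)
row: 11 vs 9

buggy=11 correct=9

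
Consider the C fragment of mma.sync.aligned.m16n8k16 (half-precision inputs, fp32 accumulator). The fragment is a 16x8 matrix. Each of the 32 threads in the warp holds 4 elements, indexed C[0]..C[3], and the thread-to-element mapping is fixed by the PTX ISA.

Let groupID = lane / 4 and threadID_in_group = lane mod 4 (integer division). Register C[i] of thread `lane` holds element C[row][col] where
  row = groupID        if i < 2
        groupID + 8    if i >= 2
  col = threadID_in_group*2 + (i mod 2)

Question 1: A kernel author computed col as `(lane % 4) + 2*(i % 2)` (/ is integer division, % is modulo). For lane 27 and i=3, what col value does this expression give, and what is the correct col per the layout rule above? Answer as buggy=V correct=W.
`(lane % 4) + 2*(i % 2)`[27,3]=>5
27: grp=6,tig=3
[3] (6+8,3*2+1) = (14,7)
col: 5 vs 7

buggy=5 correct=7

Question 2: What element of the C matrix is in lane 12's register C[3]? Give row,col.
12: gr=3,th=0
[3] (3+8,0*2+1) = (11,1)

11,1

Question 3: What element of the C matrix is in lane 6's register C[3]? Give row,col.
L=6→G=6>>2=1, T=6&3=2
[3]→row 1+8=9  col 2·2+1=5

9,5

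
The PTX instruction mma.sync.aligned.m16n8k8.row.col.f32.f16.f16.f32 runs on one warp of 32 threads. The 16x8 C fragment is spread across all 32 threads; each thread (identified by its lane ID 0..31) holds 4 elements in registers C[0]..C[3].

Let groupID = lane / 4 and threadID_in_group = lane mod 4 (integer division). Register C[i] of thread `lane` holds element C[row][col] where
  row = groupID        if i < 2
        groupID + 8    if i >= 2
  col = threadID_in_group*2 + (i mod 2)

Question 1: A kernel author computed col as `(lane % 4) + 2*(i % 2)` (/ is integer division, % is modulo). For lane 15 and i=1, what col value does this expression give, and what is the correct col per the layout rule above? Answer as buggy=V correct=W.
`(lane % 4) + 2*(i % 2)`[15,1]=>5
lane 15: grp=3 (15/4), tig=3 (15%4)
i=1: r=3+0=3, c=3*2+1=7
col: 5 vs 7

buggy=5 correct=7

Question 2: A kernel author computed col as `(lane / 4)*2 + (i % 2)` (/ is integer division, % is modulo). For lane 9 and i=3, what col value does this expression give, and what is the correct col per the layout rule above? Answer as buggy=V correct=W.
`(lane / 4)*2 + (i % 2)`[9,3]⇒5
9: gr=2,th=1
[3] (2+8,1*2+1) = (10,3)
col: 5 vs 3

buggy=5 correct=3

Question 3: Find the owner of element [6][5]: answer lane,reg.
r:6=>grp=6,rB=0  c:5=>tig=2,lo=1
L=6*4+2=26  i=0*2+1=1

26,1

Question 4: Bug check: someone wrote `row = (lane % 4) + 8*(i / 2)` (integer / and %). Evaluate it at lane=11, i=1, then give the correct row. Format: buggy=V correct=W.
`(lane % 4) + 8*(i / 2)`[11,1]->3
lane 11: g=2 (11/4), t=3 (11%4)
i=1: r=2+0=2, c=3*2+1=7
row: 3 vs 2

buggy=3 correct=2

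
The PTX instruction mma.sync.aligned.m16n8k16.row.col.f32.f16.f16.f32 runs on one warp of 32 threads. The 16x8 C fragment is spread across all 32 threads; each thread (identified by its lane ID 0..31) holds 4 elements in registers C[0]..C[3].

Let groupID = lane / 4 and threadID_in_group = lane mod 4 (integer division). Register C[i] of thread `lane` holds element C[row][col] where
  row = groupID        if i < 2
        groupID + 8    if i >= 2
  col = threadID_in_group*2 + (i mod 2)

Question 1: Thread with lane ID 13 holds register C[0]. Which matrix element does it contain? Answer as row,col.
13: G=3,T=1
[0] (3+0,1*2+0) = (3,2)

3,2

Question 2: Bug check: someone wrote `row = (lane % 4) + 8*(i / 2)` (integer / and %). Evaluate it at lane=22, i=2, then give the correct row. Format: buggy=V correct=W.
buggy=10 correct=13

`(lane % 4) + 8*(i / 2)`[22,2]->10
lane 22->22/4=5, 22 mod 4=2
i=2  r:5+8->13  c:2·2+0->4
row: 10 vs 13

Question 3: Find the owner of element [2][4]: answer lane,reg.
10,0

r:2=>grp=2,rB=0  c:4=>tig=2,lo=0
L=2*4+2=10  i=0*2+0=0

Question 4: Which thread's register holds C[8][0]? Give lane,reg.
r:8=>grp=0,rB=1  c:0=>tig=0,lo=0
L=0*4+0=0  i=1*2+0=2

0,2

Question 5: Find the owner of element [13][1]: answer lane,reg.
r=13→G=5,rhi=1  c=1→T=0,p=1
L=5*4+0=20  i=1*2+1=3

20,3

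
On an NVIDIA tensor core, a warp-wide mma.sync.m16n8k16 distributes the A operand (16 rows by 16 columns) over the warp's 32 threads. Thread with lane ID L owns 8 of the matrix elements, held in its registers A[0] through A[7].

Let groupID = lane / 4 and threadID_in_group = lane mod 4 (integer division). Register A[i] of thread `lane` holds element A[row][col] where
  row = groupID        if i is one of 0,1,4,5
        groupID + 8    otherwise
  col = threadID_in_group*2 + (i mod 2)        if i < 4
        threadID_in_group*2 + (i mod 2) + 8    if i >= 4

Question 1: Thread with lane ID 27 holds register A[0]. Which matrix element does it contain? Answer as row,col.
6,6

lane 27⇒27/4=6, 27 mod 4=3
i=0  r:6+0⇒6  c:2·3+0+0⇒6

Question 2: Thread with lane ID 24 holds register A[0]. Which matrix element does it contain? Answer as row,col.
6,0

L=24⇒gr=24>>2=6, th=24&3=0
[0]⇒row 6+0=6  col 0·2+0+0=0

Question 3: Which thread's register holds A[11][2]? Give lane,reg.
13,2

r=11→G=3,rhi=1  c=2→chi=0,T=1,p=0
L=3*4+1=13  i=0*4+1*2+0=2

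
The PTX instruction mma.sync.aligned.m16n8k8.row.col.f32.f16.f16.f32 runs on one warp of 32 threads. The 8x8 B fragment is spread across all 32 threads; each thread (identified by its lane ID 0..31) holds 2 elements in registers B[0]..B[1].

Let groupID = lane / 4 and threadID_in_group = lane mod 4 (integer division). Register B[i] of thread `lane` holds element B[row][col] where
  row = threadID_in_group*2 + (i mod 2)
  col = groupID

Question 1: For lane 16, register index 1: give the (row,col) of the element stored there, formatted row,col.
16: g=4,t=0
[1] (0*2+1,4) = (1,4)

1,4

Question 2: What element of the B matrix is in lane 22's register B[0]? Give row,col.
4,5

lane 22⇒22/4=5, 22 mod 4=2
i=0  r:2·2+0⇒4  c:5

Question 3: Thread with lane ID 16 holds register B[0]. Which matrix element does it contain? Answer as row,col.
16: G=4,T=0
[0] (0*2+0,4) = (0,4)

0,4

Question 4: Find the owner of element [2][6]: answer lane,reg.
25,0

c: 6->gid=6  r: 2->tid=1,i&1=0
L=6*4+1=25  i=0=0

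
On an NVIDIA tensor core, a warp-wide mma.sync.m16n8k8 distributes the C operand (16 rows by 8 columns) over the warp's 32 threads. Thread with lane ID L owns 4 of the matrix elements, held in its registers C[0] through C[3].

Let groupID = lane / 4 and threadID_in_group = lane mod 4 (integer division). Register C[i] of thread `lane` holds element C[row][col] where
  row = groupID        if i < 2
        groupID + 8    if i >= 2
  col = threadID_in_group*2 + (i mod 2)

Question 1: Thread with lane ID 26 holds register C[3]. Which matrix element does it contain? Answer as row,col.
L=26=>grp=26>>2=6, tig=26&3=2
[3]=>row 6+8=14  col 2·2+1=5

14,5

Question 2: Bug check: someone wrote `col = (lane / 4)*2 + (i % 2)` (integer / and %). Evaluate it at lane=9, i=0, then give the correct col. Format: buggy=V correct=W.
`(lane / 4)*2 + (i % 2)`[9,0]->4
lane 9: g=2 (9/4), t=1 (9%4)
i=0: r=2+0=2, c=1*2+0=2
col: 4 vs 2

buggy=4 correct=2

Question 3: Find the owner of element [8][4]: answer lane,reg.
r=8⇒gr=0,Rb=1  c=4⇒th=2,odd=0
L=0*4+2=2  i=1*2+0=2

2,2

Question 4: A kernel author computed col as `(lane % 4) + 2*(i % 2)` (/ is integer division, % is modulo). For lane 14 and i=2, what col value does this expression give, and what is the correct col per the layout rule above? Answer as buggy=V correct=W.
`(lane % 4) + 2*(i % 2)`[14,2]→2
lane 14: G=3 (14/4), T=2 (14%4)
i=2: r=3+8=11, c=2*2+0=4
col: 2 vs 4

buggy=2 correct=4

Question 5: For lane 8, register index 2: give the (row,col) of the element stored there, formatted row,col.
L=8⇒gr=8>>2=2, th=8&3=0
[2]⇒row 2+8=10  col 0·2+0=0

10,0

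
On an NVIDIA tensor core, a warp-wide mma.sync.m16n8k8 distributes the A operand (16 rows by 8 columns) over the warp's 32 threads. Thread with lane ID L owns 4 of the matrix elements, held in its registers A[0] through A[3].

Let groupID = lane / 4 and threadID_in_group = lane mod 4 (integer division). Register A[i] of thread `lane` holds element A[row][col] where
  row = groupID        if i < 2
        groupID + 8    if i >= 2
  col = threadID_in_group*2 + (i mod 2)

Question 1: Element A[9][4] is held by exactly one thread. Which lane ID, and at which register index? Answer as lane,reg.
6,2

r=9->g=1,rb=1  c=4->t=2,b0=0
L=1*4+2=6  i=1*2+0=2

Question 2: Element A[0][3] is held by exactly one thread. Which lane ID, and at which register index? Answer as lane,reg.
r: 0->gid=0,r8=0  c: 3->tid=1,i&1=1
L=0*4+1=1  i=0*2+1=1

1,1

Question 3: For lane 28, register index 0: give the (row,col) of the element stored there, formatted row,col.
7,0

L=28⇒gr=28>>2=7, th=28&3=0
[0]⇒row 7+0=7  col 0·2+0=0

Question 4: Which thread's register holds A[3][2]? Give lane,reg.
13,0

r:3=>grp=3,rB=0  c:2=>tig=1,lo=0
L=3*4+1=13  i=0*2+0=0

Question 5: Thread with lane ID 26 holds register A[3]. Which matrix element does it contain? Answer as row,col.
lane 26: gid=6 (26/4), tid=2 (26%4)
i=3: r=6+8=14, c=2*2+1=5

14,5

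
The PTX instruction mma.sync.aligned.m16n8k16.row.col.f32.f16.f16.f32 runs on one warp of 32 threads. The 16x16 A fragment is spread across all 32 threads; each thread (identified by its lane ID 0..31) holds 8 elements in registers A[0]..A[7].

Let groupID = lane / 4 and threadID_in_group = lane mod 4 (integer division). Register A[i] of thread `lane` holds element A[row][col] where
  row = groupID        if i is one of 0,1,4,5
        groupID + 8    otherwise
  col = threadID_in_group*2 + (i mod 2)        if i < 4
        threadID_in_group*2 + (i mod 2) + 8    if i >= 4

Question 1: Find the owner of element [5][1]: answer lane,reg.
r:5=>grp=5,rB=0  c:1=>cB=0,tig=0,lo=1
L=5*4+0=20  i=0*4+0*2+1=1

20,1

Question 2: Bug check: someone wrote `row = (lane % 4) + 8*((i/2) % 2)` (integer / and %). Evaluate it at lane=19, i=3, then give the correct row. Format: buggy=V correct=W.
buggy=11 correct=12

`(lane % 4) + 8*((i/2) % 2)`[19,3]->11
19: g=4,t=3
[3] (4+8,3*2+1+0) = (12,7)
row: 11 vs 12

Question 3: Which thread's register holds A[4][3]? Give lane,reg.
r:4=>grp=4,rB=0  c:3=>cB=0,tig=1,lo=1
L=4*4+1=17  i=0*4+0*2+1=1

17,1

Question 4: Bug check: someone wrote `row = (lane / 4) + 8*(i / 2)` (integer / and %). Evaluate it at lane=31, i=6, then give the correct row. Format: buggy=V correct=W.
buggy=31 correct=15

`(lane / 4) + 8*(i / 2)`[31,6]=>31
lane 31: grp=7 (31/4), tig=3 (31%4)
i=6: r=7+8=15, c=3*2+0+8=14
row: 31 vs 15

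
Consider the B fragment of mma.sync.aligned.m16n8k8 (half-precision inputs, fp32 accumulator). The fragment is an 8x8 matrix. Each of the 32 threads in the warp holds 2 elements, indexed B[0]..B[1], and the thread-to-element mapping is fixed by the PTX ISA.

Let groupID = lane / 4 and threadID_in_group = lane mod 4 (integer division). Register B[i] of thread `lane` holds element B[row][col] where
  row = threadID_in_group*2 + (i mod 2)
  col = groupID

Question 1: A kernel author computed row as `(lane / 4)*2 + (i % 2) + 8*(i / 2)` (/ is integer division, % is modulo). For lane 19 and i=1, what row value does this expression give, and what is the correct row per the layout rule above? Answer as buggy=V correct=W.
buggy=9 correct=7

`(lane / 4)*2 + (i % 2) + 8*(i / 2)`[19,1]=>9
lane 19: grp=4 (19/4), tig=3 (19%4)
i=1: r=3*2+1=7, c=grp=4
row: 9 vs 7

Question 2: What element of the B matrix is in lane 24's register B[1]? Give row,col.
1,6

24: gid=6,tid=0
[1] (0*2+1,6) = (1,6)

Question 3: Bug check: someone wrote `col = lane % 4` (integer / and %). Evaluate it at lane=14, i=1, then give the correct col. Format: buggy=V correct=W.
buggy=2 correct=3

`lane % 4`[14,1]=>2
lane 14=>14/4=3, 14 mod 4=2
i=1  r:2·2+1=>5  c:3
col: 2 vs 3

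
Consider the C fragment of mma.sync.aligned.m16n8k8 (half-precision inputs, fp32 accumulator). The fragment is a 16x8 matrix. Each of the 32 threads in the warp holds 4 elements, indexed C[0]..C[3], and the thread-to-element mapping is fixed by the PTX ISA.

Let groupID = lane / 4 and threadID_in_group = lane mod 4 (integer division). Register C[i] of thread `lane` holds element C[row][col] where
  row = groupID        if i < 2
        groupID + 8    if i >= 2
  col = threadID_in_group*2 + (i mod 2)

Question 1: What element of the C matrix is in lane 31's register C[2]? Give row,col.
15,6

lane 31: gid=7 (31/4), tid=3 (31%4)
i=2: r=7+8=15, c=3*2+0=6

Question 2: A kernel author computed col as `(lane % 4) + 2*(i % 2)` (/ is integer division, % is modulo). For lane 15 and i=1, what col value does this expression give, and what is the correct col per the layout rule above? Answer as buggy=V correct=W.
buggy=5 correct=7

`(lane % 4) + 2*(i % 2)`[15,1]->5
lane 15->15/4=3, 15 mod 4=3
i=1  r:3+0->3  c:2·3+1->7
col: 5 vs 7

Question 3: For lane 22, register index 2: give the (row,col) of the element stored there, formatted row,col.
lane 22→22/4=5, 22 mod 4=2
i=2  r:5+8→13  c:2·2+0→4

13,4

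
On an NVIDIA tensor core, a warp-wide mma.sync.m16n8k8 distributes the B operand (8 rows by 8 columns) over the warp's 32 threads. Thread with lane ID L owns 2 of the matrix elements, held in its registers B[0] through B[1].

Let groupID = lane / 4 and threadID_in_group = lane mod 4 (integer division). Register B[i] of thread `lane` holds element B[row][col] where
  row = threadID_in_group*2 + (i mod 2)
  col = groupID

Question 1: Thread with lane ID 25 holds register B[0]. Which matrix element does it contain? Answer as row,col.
lane 25=>25/4=6, 25 mod 4=1
i=0  r:2·1+0=>2  c:6

2,6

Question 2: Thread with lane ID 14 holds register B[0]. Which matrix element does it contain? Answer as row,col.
L=14->g=14>>2=3, t=14&3=2
[0]->row 2·2+0=4  col g=3

4,3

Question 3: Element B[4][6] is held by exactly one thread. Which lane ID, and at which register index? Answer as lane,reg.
26,0

c:6=>grp=6  r:4=>tig=2,lo=0
L=6*4+2=26  i=0=0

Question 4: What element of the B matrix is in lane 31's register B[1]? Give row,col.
lane 31=>31/4=7, 31 mod 4=3
i=1  r:2·3+1=>7  c:7

7,7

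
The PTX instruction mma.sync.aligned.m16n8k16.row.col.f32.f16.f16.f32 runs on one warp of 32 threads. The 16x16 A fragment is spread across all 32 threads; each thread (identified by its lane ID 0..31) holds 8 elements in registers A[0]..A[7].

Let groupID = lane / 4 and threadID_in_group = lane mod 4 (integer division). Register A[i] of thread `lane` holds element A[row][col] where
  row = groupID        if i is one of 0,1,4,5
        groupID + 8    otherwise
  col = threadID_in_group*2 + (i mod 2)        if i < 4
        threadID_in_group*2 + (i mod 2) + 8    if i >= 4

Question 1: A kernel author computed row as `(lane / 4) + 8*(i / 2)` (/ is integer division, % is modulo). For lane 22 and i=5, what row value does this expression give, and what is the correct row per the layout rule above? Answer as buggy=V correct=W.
`(lane / 4) + 8*(i / 2)`[22,5]->21
lane 22->22/4=5, 22 mod 4=2
i=5  r:5+0->5  c:2·2+1+8->13
row: 21 vs 5

buggy=21 correct=5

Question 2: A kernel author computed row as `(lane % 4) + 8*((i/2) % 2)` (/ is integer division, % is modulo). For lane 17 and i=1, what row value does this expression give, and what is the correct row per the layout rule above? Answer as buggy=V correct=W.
buggy=1 correct=4

`(lane % 4) + 8*((i/2) % 2)`[17,1]->1
L=17->gid=17>>2=4, tid=17&3=1
[1]->row 4+0=4  col 1·2+1+0=3
row: 1 vs 4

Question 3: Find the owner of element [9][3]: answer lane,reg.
5,3

r=9⇒gr=1,Rb=1  c=3⇒Cb=0,th=1,odd=1
L=1*4+1=5  i=0*4+1*2+1=3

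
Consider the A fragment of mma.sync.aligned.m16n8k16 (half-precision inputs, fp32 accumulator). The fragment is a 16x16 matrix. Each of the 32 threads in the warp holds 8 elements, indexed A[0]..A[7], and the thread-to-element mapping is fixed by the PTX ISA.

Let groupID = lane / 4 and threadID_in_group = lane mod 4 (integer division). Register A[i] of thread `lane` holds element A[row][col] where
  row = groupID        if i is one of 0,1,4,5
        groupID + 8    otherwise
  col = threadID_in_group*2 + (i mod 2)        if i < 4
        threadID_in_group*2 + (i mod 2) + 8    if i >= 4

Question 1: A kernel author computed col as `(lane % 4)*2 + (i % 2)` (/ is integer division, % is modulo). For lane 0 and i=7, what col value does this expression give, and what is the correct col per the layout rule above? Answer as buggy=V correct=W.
`(lane % 4)*2 + (i % 2)`[0,7]->1
L=0->gid=0>>2=0, tid=0&3=0
[7]->row 0+8=8  col 0·2+1+8=9
col: 1 vs 9

buggy=1 correct=9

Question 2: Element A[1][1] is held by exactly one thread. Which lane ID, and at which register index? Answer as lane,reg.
r=1->g=1,rb=0  c=1->cb=0,t=0,b0=1
L=1*4+0=4  i=0*4+0*2+1=1

4,1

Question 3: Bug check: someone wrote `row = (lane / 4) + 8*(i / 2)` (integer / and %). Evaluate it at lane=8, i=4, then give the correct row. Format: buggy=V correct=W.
`(lane / 4) + 8*(i / 2)`[8,4]→18
lane 8→8/4=2, 8 mod 4=0
i=4  r:2+0→2  c:2·0+0+8→8
row: 18 vs 2

buggy=18 correct=2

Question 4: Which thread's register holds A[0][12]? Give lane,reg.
2,4

r: 0->gid=0,r8=0  c: 12->c8=1,tid=2,i&1=0
L=0*4+2=2  i=1*4+0*2+0=4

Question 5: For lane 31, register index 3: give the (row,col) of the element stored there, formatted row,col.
15,7

31: grp=7,tig=3
[3] (7+8,3*2+1+0) = (15,7)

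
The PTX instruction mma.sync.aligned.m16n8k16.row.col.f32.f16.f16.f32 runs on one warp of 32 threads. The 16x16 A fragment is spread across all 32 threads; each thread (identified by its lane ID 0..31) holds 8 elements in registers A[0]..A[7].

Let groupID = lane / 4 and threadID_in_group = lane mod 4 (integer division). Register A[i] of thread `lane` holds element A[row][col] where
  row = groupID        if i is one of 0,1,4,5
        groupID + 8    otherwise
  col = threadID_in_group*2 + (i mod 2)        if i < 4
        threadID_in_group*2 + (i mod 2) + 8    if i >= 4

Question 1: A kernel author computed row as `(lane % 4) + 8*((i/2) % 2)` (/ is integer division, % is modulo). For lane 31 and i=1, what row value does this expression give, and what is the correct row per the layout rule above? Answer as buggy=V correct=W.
buggy=3 correct=7

`(lane % 4) + 8*((i/2) % 2)`[31,1]⇒3
31: gr=7,th=3
[1] (7+0,3*2+1+0) = (7,7)
row: 3 vs 7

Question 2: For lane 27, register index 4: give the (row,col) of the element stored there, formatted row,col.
6,14

L=27=>grp=27>>2=6, tig=27&3=3
[4]=>row 6+0=6  col 3·2+0+8=14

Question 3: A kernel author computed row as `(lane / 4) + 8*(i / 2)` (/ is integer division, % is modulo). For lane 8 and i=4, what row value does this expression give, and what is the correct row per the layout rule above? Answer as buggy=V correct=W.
`(lane / 4) + 8*(i / 2)`[8,4]⇒18
8: gr=2,th=0
[4] (2+0,0*2+0+8) = (2,8)
row: 18 vs 2

buggy=18 correct=2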